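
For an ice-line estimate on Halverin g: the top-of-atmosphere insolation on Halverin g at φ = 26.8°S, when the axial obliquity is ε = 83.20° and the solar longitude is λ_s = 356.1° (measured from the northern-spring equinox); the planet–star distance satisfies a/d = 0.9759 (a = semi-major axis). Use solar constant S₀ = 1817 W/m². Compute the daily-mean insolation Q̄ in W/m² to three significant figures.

Q̄ ≈ 517 W/m²

Solar declination: sin δ = sin ε · sin λ_s = sin 83.20° × sin 356.1° = -0.06754, so δ = -3.873°.
cos H₀ = −tan(-26.8°) tan(-3.873°) = -0.0342, H₀ = 1.6050 rad.
Bracket: H₀ sin φ sin δ + cos φ cos δ sin H₀ = 1.6050×-0.45088×-0.06754 + 0.89259×0.99772×0.99942 = 0.048876 + 0.890038 = 0.938914.
Inverse-square distance factor (a/d)² = 0.9759² = 0.952381.
Q̄ = (S₀/π) × 0.952381 × [bracket] = (1817/π) × 0.952381 × 0.938914 = 517.2 W/m².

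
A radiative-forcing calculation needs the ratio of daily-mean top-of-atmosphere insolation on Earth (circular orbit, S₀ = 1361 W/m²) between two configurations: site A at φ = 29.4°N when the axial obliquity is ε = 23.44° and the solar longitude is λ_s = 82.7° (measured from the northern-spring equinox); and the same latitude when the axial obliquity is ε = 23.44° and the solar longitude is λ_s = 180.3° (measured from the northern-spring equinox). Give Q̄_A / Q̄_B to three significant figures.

— Configuration A (φ=+29.4°):
Solar declination: sin δ = sin ε · sin λ_s = sin 23.44° × sin 82.7° = 0.39456, so δ = +23.239°.
cos H₀ = −tan(+29.4°) tan(+23.239°) = -0.2420, H₀ = 1.8152 rad.
Bracket: H₀ sin φ sin δ + cos φ cos δ sin H₀ = 1.8152×0.49090×0.39456 + 0.87121×0.91887×0.97029 = 0.351585 + 0.776745 = 1.128330.
Q̄ = (S₀/π) × [bracket] = (1361/π) × 1.128330 = 488.81 W/m².
— Configuration B (φ=+29.4°):
Solar declination: sin δ = sin ε · sin λ_s = sin 23.44° × sin 180.3° = -0.00208, so δ = -0.119°.
cos H₀ = −tan(+29.4°) tan(-0.119°) = 0.0012, H₀ = 1.5696 rad.
Bracket: H₀ sin φ sin δ + cos φ cos δ sin H₀ = 1.5696×0.49090×-0.00208 + 0.87121×1.00000×1.00000 = -0.001603 + 0.871210 = 0.869607.
Q̄ = (S₀/π) × [bracket] = (1361/π) × 0.869607 = 376.73 W/m².
Ratio Q̄_A / Q̄_B = 488.81 / 376.73 = 1.298.

Q̄_A / Q̄_B ≈ 1.30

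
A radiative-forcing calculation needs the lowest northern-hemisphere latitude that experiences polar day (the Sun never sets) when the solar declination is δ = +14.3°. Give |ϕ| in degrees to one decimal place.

Polar day requires cos h₀ = −tan ϕ tan δ ≤ −1, i.e. tan ϕ tan δ ≥ 1.
The boundary is |tan ϕ| · |tan δ| = 1, so |ϕ| = 90° − |δ| = 90° − 14.3° = 75.7° in the northern hemisphere.

|ϕ| = 75.7°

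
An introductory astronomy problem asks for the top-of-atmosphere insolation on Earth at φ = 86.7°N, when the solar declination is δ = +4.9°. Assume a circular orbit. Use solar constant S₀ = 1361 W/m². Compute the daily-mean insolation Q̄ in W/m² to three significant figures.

Q̄ ≈ 116 W/m²

cos H₀ = −tan(+86.7°) tan(+4.900°) = -1.4868 ≤ −1 ⇒ polar day, H₀ = π.
Bracket: H₀ sin φ sin δ + cos φ cos δ sin H₀ = 3.1416×0.99834×0.08542 + 0.05756×0.99635×0.00000 = 0.267910 + 0.000000 = 0.267910.
Q̄ = (S₀/π) × [bracket] = (1361/π) × 0.267910 = 116.1 W/m².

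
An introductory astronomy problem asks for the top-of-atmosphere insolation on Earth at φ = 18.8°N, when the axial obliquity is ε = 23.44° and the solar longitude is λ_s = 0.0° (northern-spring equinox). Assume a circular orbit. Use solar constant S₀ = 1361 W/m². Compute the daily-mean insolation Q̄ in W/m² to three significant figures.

Solar declination: sin δ = sin ε · sin λ_s = sin 23.44° × sin 0.0° = 0.00000, so δ = +0.000°.
cos H₀ = −tan(+18.8°) tan(+0.000°) = -0.0000, H₀ = 1.5708 rad.
Bracket: H₀ sin φ sin δ + cos φ cos δ sin H₀ = 1.5708×0.32227×0.00000 + 0.94665×1.00000×1.00000 = 0.000000 + 0.946650 = 0.946650.
Q̄ = (S₀/π) × [bracket] = (1361/π) × 0.946650 = 410.1 W/m².

Q̄ ≈ 410 W/m²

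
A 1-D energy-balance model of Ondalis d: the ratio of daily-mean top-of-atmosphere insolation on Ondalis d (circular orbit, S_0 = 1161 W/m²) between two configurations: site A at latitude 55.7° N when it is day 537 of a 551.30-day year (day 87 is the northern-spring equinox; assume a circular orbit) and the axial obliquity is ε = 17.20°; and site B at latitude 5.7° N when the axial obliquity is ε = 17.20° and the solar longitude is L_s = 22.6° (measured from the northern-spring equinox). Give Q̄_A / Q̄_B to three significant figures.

Q̄_A / Q̄_B ≈ 0.237

— Configuration A (ϕ=+55.7°):
Solar longitude: L_s = 360° × (537 − 87)/551.30 = 293.851°.
sin δ = sin 17.20° × sin 293.851° = -0.27045, so δ = -15.691°.
cos h₀ = −tan(+55.7°) tan(-15.691°) = 0.4118, h₀ = 1.1463 rad.
Bracket: h₀ sin ϕ sin δ + cos ϕ cos δ sin h₀ = 1.1463×0.82610×-0.27045 + 0.56353×0.96273×0.91127 = -0.256105 + 0.494389 = 0.238284.
Q̄ = (S_0/π) × [bracket] = (1161/π) × 0.238284 = 88.060 W/m².
— Configuration B (ϕ=+5.7°):
Solar declination: sin δ = sin ε · sin L_s = sin 17.20° × sin 22.6° = 0.11364, so δ = +6.525°.
cos h₀ = −tan(+5.7°) tan(+6.525°) = -0.0114, h₀ = 1.5822 rad.
Bracket: h₀ sin ϕ sin δ + cos ϕ cos δ sin h₀ = 1.5822×0.09932×0.11364 + 0.99506×0.99352×0.99993 = 0.017858 + 0.988543 = 1.006401.
Q̄ = (S_0/π) × [bracket] = (1161/π) × 1.006401 = 371.92 W/m².
Ratio Q̄_A / Q̄_B = 88.060 / 371.92 = 0.2368.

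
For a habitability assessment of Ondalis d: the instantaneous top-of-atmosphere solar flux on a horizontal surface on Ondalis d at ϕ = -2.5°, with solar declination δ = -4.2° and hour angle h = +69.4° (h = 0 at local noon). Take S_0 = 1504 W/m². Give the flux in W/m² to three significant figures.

532 W/m²

cos θ_z = sin ϕ sin δ + cos ϕ cos δ cos h = 0.003195 + 0.350563 = 0.353758.
Flux = S_0 · cos θ_z = 1504 × 0.353758 = 532.1 W/m².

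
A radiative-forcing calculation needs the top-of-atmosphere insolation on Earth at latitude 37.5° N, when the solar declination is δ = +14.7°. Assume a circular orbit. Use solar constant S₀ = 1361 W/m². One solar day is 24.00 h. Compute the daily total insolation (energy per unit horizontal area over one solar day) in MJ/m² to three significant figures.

cos H₀ = −tan(+37.5°) tan(+14.700°) = -0.2013, H₀ = 1.7735 rad.
Bracket: H₀ sin φ sin δ + cos φ cos δ sin H₀ = 1.7735×0.60876×0.25376 + 0.79335×0.96727×0.97953 = 0.273968 + 0.751675 = 1.025643.
Q̄ = (S₀/π) × [bracket] = (1361/π) × 1.025643 = 444.33 W/m².
Daily total = Q̄ × 24.00 h × 3600 s/h = 444.33 × 24.00 × 3600 / 10⁶ = 38.39 MJ/m².

38.4 MJ/m²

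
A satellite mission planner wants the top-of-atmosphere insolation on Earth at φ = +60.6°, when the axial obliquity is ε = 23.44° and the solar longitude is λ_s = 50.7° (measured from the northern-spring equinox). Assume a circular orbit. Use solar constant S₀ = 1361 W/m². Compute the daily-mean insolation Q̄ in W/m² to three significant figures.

Q̄ ≈ 419 W/m²

Solar declination: sin δ = sin ε · sin λ_s = sin 23.44° × sin 50.7° = 0.30782, so δ = +17.928°.
cos H₀ = −tan(+60.6°) tan(+17.928°) = -0.5742, H₀ = 2.1824 rad.
Bracket: H₀ sin φ sin δ + cos φ cos δ sin H₀ = 2.1824×0.87121×0.30782 + 0.49090×0.95144×0.81873 = 0.585267 + 0.382398 = 0.967665.
Q̄ = (S₀/π) × [bracket] = (1361/π) × 0.967665 = 419.2 W/m².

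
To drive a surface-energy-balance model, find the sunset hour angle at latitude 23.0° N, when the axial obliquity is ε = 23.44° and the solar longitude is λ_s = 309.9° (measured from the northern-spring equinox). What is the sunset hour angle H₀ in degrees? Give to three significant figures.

Solar declination: sin δ = sin ε · sin λ_s = sin 23.44° × sin 309.9° = -0.30517, so δ = -17.768°.
cos H₀ = −tan φ · tan δ = −tan(+23.0°) × tan(-17.768°) = 0.1360, so H₀ = 1.4343 rad = 82.18°.

H₀ = 82.2°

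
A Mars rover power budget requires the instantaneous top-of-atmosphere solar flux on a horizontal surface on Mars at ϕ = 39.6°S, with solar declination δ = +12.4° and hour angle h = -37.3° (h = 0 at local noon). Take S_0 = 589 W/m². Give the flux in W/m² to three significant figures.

cos θ_z = sin ϕ sin δ + cos ϕ cos δ cos h = -0.136877 + 0.598625 = 0.461748.
Flux = S_0 · cos θ_z = 589 × 0.461748 = 272.0 W/m².

272 W/m²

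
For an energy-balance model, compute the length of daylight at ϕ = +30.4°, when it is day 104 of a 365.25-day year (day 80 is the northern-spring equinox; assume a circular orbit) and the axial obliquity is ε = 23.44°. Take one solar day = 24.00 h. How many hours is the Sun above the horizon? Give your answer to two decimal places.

Solar longitude: L_s = 360° × (104 − 80)/365.25 = 23.655°.
sin δ = sin 23.44° × sin 23.655° = 0.15960, so δ = +9.184°.
cos h₀ = −tan ϕ · tan δ = −tan(+30.4°) × tan(+9.184°) = -0.0949, so h₀ = 1.6658 rad = 95.44°.
Daylight = 2h₀/(2π) × 24.00 h = (1.6658/π) × 24.00 = 12.73 h.

12.73 h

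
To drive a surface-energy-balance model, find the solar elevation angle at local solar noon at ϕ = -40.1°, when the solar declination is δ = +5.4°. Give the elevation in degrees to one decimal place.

44.5°

At local noon the hour angle is zero, so the zenith angle equals |ϕ − δ| = |-40.1° − (+5.400°)| = 45.500°.
Elevation = 90° − 45.500° = 44.5°.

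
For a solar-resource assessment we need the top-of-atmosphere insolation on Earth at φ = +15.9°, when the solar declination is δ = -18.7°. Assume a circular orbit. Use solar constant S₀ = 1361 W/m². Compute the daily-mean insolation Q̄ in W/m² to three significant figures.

Q̄ ≈ 337 W/m²

cos H₀ = −tan(+15.9°) tan(-18.700°) = 0.0964, H₀ = 1.4742 rad.
Bracket: H₀ sin φ sin δ + cos φ cos δ sin H₀ = 1.4742×0.27396×-0.32061 + 0.96174×0.94721×0.99534 = -0.129485 + 0.906725 = 0.777240.
Q̄ = (S₀/π) × [bracket] = (1361/π) × 0.777240 = 336.7 W/m².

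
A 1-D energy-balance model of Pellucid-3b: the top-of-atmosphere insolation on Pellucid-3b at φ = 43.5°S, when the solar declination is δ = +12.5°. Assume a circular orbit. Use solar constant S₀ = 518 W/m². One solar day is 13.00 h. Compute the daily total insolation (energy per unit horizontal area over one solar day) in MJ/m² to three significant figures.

cos H₀ = −tan(-43.5°) tan(+12.500°) = 0.2104, H₀ = 1.3588 rad.
Bracket: H₀ sin φ sin δ + cos φ cos δ sin H₀ = 1.3588×-0.68835×0.21644 + 0.72537×0.97630×0.97762 = -0.202443 + 0.692330 = 0.489887.
Q̄ = (S₀/π) × [bracket] = (518/π) × 0.489887 = 80.775 W/m².
Daily total = Q̄ × 13.00 h × 3600 s/h = 80.775 × 13.00 × 3600 / 10⁶ = 3.780 MJ/m².

3.78 MJ/m²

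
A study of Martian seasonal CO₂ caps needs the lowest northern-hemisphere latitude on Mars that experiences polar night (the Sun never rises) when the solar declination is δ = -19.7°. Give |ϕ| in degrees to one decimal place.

|ϕ| = 70.3°

Polar night requires cos h₀ = −tan ϕ tan δ ≥ 1, i.e. tan ϕ tan δ ≤ −1.
The boundary is |tan ϕ| · |tan δ| = 1, so |ϕ| = 90° − |δ| = 90° − 19.7° = 70.3° in the northern hemisphere.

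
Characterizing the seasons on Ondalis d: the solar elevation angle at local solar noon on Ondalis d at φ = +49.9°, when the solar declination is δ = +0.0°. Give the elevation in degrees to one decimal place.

40.1°

At local noon the hour angle is zero, so the zenith angle equals |φ − δ| = |+49.9° − (+0.000°)| = 49.900°.
Elevation = 90° − 49.900° = 40.1°.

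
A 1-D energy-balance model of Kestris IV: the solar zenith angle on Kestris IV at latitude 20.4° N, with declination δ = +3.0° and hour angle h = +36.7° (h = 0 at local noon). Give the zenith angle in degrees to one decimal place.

θ_z = 39.8°

cos θ_z = sin φ sin δ + cos φ cos δ cos h = 0.018243 + 0.750460 = 0.768703.
θ_z = arccos(0.768703) = 39.8°.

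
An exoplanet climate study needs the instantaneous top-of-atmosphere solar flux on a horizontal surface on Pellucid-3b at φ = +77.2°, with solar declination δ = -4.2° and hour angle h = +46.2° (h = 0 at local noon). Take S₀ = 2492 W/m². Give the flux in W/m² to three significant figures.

203 W/m²

cos θ_z = sin φ sin δ + cos φ cos δ cos h = -0.071418 + 0.152931 = 0.081513.
Flux = S₀ · cos θ_z = 2492 × 0.081513 = 203.1 W/m².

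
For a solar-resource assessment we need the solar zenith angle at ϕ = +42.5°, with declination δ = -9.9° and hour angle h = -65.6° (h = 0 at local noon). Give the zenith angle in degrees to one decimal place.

θ_z = 79.4°

cos θ_z = sin ϕ sin δ + cos ϕ cos δ cos h = -0.116154 + 0.300037 = 0.183883.
θ_z = arccos(0.183883) = 79.4°.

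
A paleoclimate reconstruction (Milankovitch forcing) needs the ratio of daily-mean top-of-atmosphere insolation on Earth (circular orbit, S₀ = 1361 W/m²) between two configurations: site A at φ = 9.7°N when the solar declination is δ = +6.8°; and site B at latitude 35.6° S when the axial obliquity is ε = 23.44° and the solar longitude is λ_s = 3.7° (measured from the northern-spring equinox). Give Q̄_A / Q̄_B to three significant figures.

Q̄_A / Q̄_B ≈ 1.28

— Configuration A (φ=+9.7°):
cos H₀ = −tan(+9.7°) tan(+6.800°) = -0.0204, H₀ = 1.5912 rad.
Bracket: H₀ sin φ sin δ + cos φ cos δ sin H₀ = 1.5912×0.16849×0.11840 + 0.98570×0.99297×0.99979 = 0.031743 + 0.978565 = 1.010308.
Q̄ = (S₀/π) × [bracket] = (1361/π) × 1.010308 = 437.69 W/m².
— Configuration B (φ=-35.6°):
Solar declination: sin δ = sin ε · sin λ_s = sin 23.44° × sin 3.7° = 0.02567, so δ = +1.471°.
cos H₀ = −tan(-35.6°) tan(+1.471°) = 0.0184, H₀ = 1.5524 rad.
Bracket: H₀ sin φ sin δ + cos φ cos δ sin H₀ = 1.5524×-0.58212×0.02567 + 0.81310×0.99967×0.99983 = -0.023198 + 0.812693 = 0.789495.
Q̄ = (S₀/π) × [bracket] = (1361/π) × 0.789495 = 342.02 W/m².
Ratio Q̄_A / Q̄_B = 437.69 / 342.02 = 1.280.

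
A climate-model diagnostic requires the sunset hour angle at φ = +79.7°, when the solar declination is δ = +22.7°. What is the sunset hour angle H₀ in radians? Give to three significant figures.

Sunrise equation: cos H₀ = −tan φ · tan δ = -2.3018 ≤ −1, so the Sun never sets (polar day) and H₀ = π.

H₀ = 3.14 rad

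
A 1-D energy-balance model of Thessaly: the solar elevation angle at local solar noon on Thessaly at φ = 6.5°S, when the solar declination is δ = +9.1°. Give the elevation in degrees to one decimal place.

At local noon the hour angle is zero, so the zenith angle equals |φ − δ| = |-6.5° − (+9.100°)| = 15.600°.
Elevation = 90° − 15.600° = 74.4°.

74.4°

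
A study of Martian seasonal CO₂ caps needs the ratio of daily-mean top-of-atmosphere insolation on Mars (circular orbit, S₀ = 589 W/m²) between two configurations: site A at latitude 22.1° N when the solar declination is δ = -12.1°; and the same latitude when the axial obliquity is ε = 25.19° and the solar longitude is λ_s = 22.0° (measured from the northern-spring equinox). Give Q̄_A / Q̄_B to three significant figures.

— Configuration A (φ=+22.1°):
cos H₀ = −tan(+22.1°) tan(-12.100°) = 0.0871, H₀ = 1.4836 rad.
Bracket: H₀ sin φ sin δ + cos φ cos δ sin H₀ = 1.4836×0.37622×-0.20962 + 0.92653×0.97778×0.99620 = -0.117001 + 0.902500 = 0.785499.
Q̄ = (S₀/π) × [bracket] = (589/π) × 0.785499 = 147.27 W/m².
— Configuration B (φ=+22.1°):
Solar declination: sin δ = sin ε · sin λ_s = sin 25.19° × sin 22.0° = 0.15944, so δ = +9.174°.
cos H₀ = −tan(+22.1°) tan(+9.174°) = -0.0656, H₀ = 1.6364 rad.
Bracket: H₀ sin φ sin δ + cos φ cos δ sin H₀ = 1.6364×0.37622×0.15944 + 0.92653×0.98721×0.99785 = 0.098159 + 0.912713 = 1.010872.
Q̄ = (S₀/π) × [bracket] = (589/π) × 1.010872 = 189.52 W/m².
Ratio Q̄_A / Q̄_B = 147.27 / 189.52 = 0.7771.

Q̄_A / Q̄_B ≈ 0.777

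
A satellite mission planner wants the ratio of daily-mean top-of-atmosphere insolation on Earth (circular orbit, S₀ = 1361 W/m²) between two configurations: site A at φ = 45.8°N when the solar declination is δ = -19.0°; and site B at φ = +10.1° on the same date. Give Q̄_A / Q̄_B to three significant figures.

Q̄_A / Q̄_B ≈ 0.397

— Configuration A (φ=+45.8°):
cos H₀ = −tan(+45.8°) tan(-19.000°) = 0.3541, H₀ = 1.2089 rad.
Bracket: H₀ sin φ sin δ + cos φ cos δ sin H₀ = 1.2089×0.71691×-0.32557 + 0.69717×0.94552×0.93522 = -0.282163 + 0.616486 = 0.334323.
Q̄ = (S₀/π) × [bracket] = (1361/π) × 0.334323 = 144.84 W/m².
— Configuration B (φ=+10.1°):
cos H₀ = −tan(+10.1°) tan(-19.000°) = 0.0613, H₀ = 1.5094 rad.
Bracket: H₀ sin φ sin δ + cos φ cos δ sin H₀ = 1.5094×0.17537×-0.32557 + 0.98450×0.94552×0.99812 = -0.086180 + 0.929114 = 0.842934.
Q̄ = (S₀/π) × [bracket] = (1361/π) × 0.842934 = 365.18 W/m².
Ratio Q̄_A / Q̄_B = 144.84 / 365.18 = 0.3966.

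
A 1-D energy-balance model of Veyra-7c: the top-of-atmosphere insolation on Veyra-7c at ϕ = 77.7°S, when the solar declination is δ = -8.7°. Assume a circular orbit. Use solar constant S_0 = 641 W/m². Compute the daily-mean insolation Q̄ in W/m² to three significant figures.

cos h₀ = −tan(-77.7°) tan(-8.700°) = -0.7018, h₀ = 2.3487 rad.
Bracket: h₀ sin ϕ sin δ + cos ϕ cos δ sin h₀ = 2.3487×-0.97705×-0.15126 + 0.21303×0.98849×0.71235 = 0.347111 + 0.150005 = 0.497116.
Q̄ = (S_0/π) × [bracket] = (641/π) × 0.497116 = 101.4 W/m².

Q̄ ≈ 101 W/m²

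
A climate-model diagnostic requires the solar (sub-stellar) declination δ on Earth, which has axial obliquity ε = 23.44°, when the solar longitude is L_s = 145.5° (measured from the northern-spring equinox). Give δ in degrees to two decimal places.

sin δ = sin ε · sin L_s = sin 23.44° × sin 145.5° = 0.225310.
δ = arcsin(0.225310) = +13.02°.

δ = +13.02°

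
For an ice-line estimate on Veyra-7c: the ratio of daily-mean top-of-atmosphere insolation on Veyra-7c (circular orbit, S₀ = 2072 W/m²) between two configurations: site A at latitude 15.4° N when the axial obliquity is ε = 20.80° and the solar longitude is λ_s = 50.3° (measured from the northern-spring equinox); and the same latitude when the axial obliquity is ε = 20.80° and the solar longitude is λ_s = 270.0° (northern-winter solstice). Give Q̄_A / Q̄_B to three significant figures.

Q̄_A / Q̄_B ≈ 1.38

— Configuration A (φ=+15.4°):
Solar declination: sin δ = sin ε · sin λ_s = sin 20.80° × sin 50.3° = 0.27322, so δ = +15.856°.
cos H₀ = −tan(+15.4°) tan(+15.856°) = -0.0782, H₀ = 1.6491 rad.
Bracket: H₀ sin φ sin δ + cos φ cos δ sin H₀ = 1.6491×0.26556×0.27322 + 0.96410×0.96195×0.99694 = 0.119653 + 0.924578 = 1.044231.
Q̄ = (S₀/π) × [bracket] = (2072/π) × 1.044231 = 688.71 W/m².
— Configuration B (φ=+15.4°):
Solar declination: sin δ = sin ε · sin λ_s = sin 20.80° × sin 270.0° = -0.35511, so δ = -20.800°.
cos H₀ = −tan(+15.4°) tan(-20.800°) = 0.1046, H₀ = 1.4660 rad.
Bracket: H₀ sin φ sin δ + cos φ cos δ sin H₀ = 1.4660×0.26556×-0.35511 + 0.96410×0.93483×0.99451 = -0.138248 + 0.896322 = 0.758074.
Q̄ = (S₀/π) × [bracket] = (2072/π) × 0.758074 = 499.98 W/m².
Ratio Q̄_A / Q̄_B = 688.71 / 499.98 = 1.377.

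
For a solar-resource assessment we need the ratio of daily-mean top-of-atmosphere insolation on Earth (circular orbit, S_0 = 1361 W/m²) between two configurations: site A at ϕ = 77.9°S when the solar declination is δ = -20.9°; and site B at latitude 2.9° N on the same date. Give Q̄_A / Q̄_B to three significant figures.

— Configuration A (ϕ=-77.9°):
cos h₀ = −tan(-77.9°) tan(-20.900°) = -1.7812 ≤ −1 ⇒ polar day, h₀ = π.
Bracket: h₀ sin ϕ sin δ + cos ϕ cos δ sin h₀ = 3.1416×-0.97778×-0.35674 + 0.20962×0.93420×0.00000 = 1.095832 + 0.000000 = 1.095832.
Q̄ = (S_0/π) × [bracket] = (1361/π) × 1.095832 = 474.74 W/m².
— Configuration B (ϕ=+2.9°):
cos h₀ = −tan(+2.9°) tan(-20.900°) = 0.0193, h₀ = 1.5515 rad.
Bracket: h₀ sin ϕ sin δ + cos ϕ cos δ sin h₀ = 1.5515×0.05059×-0.35674 + 0.99872×0.93420×0.99981 = -0.028001 + 0.932827 = 0.904826.
Q̄ = (S_0/π) × [bracket] = (1361/π) × 0.904826 = 391.99 W/m².
Ratio Q̄_A / Q̄_B = 474.74 / 391.99 = 1.211.

Q̄_A / Q̄_B ≈ 1.21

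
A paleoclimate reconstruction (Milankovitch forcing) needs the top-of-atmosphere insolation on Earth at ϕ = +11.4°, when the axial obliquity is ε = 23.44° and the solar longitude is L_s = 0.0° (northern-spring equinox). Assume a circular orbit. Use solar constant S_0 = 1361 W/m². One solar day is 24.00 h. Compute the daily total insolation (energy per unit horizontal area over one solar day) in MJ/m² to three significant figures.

36.7 MJ/m²

Solar declination: sin δ = sin ε · sin L_s = sin 23.44° × sin 0.0° = 0.00000, so δ = +0.000°.
cos h₀ = −tan(+11.4°) tan(+0.000°) = -0.0000, h₀ = 1.5708 rad.
Bracket: h₀ sin ϕ sin δ + cos ϕ cos δ sin h₀ = 1.5708×0.19766×0.00000 + 0.98027×1.00000×1.00000 = 0.000000 + 0.980270 = 0.980270.
Q̄ = (S_0/π) × [bracket] = (1361/π) × 0.980270 = 424.67 W/m².
Daily total = Q̄ × 24.00 h × 3600 s/h = 424.67 × 24.00 × 3600 / 10⁶ = 36.69 MJ/m².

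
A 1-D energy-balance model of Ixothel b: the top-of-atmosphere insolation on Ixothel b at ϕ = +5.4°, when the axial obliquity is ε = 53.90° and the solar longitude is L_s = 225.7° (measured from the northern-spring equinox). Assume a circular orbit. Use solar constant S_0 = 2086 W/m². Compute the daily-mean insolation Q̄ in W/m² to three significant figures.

Solar declination: sin δ = sin ε · sin L_s = sin 53.90° × sin 225.7° = -0.57827, so δ = -35.329°.
cos h₀ = −tan(+5.4°) tan(-35.329°) = 0.0670, h₀ = 1.5037 rad.
Bracket: h₀ sin ϕ sin δ + cos ϕ cos δ sin h₀ = 1.5037×0.09411×-0.57827 + 0.99556×0.81584×0.99775 = -0.081833 + 0.810390 = 0.728557.
Q̄ = (S_0/π) × [bracket] = (2086/π) × 0.728557 = 483.8 W/m².

Q̄ ≈ 484 W/m²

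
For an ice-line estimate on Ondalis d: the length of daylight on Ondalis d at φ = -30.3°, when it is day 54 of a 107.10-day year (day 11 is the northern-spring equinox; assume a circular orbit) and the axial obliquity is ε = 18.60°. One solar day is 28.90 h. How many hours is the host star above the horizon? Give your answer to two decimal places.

13.44 h

Solar longitude: λ_s = 360° × (54 − 11)/107.10 = 144.538°.
sin δ = sin 18.60° × sin 144.538° = 0.18505, so δ = +10.664°.
cos H₀ = −tan φ · tan δ = −tan(-30.3°) × tan(+10.664°) = 0.1100, so H₀ = 1.4605 rad = 83.68°.
Daylight = 2H₀/(2π) × 28.90 h = (1.4605/π) × 28.90 = 13.44 h.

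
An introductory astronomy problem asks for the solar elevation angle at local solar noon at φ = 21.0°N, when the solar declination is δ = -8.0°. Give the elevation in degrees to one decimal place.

At local noon the hour angle is zero, so the zenith angle equals |φ − δ| = |+21.0° − (-8.000°)| = 29.000°.
Elevation = 90° − 29.000° = 61.0°.

61.0°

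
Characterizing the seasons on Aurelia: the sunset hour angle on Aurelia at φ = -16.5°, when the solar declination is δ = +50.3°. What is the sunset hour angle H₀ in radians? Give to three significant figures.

cos H₀ = −tan φ · tan δ = −tan(-16.5°) × tan(+50.300°) = 0.3568, so H₀ = 1.2060 rad = 69.10°.

H₀ = 1.21 rad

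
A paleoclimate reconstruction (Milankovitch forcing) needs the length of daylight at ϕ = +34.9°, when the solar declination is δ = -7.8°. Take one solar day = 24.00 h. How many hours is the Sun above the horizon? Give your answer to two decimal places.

11.27 h

cos h₀ = −tan ϕ · tan δ = −tan(+34.9°) × tan(-7.800°) = 0.0956, so h₀ = 1.4751 rad = 84.52°.
Daylight = 2h₀/(2π) × 24.00 h = (1.4751/π) × 24.00 = 11.27 h.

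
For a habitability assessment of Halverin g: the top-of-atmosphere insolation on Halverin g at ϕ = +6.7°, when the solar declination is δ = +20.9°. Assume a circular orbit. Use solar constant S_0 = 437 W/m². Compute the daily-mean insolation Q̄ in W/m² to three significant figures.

cos h₀ = −tan(+6.7°) tan(+20.900°) = -0.0449, h₀ = 1.6157 rad.
Bracket: h₀ sin ϕ sin δ + cos ϕ cos δ sin h₀ = 1.6157×0.11667×0.35674 + 0.99317×0.93420×0.99899 = 0.067247 + 0.926882 = 0.994129.
Q̄ = (S_0/π) × [bracket] = (437/π) × 0.994129 = 138.3 W/m².

Q̄ ≈ 138 W/m²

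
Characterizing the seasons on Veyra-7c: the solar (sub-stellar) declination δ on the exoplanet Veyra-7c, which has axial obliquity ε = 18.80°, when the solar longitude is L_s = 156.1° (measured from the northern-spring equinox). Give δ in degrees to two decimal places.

sin δ = sin ε · sin L_s = sin 18.80° × sin 156.1° = 0.130563.
δ = arcsin(0.130563) = +7.50°.

δ = +7.50°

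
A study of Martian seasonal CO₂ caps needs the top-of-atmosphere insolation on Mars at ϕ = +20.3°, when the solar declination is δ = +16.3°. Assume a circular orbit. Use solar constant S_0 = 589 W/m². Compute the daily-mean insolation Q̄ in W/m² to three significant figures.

cos h₀ = −tan(+20.3°) tan(+16.300°) = -0.1082, h₀ = 1.6792 rad.
Bracket: h₀ sin ϕ sin δ + cos ϕ cos δ sin h₀ = 1.6792×0.34694×0.28067 + 0.93789×0.95981×0.99413 = 0.163513 + 0.894912 = 1.058425.
Q̄ = (S_0/π) × [bracket] = (589/π) × 1.058425 = 198.4 W/m².

Q̄ ≈ 198 W/m²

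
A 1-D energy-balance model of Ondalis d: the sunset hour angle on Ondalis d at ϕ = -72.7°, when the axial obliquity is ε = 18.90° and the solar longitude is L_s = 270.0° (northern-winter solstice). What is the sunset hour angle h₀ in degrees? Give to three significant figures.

h₀ = 180°

Solar declination: sin δ = sin ε · sin L_s = sin 18.90° × sin 270.0° = -0.32392, so δ = -18.900°.
Sunrise equation: cos h₀ = −tan ϕ · tan δ = -1.0992 ≤ −1, so the host star never sets (polar day) and h₀ = π.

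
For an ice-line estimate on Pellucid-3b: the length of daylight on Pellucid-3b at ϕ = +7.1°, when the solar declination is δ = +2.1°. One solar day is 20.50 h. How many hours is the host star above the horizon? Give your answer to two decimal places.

10.28 h

cos h₀ = −tan ϕ · tan δ = −tan(+7.1°) × tan(+2.100°) = -0.0046, so h₀ = 1.5754 rad = 90.26°.
Daylight = 2h₀/(2π) × 20.50 h = (1.5754/π) × 20.50 = 10.28 h.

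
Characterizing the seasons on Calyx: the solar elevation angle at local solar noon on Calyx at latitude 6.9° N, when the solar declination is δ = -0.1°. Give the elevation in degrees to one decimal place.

83.0°

At local noon the hour angle is zero, so the zenith angle equals |φ − δ| = |+6.9° − (-0.100°)| = 7.000°.
Elevation = 90° − 7.000° = 83.0°.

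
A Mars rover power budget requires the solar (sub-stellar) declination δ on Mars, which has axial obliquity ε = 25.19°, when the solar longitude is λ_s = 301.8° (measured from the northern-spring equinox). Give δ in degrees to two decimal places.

sin δ = sin ε · sin λ_s = sin 25.19° × sin 301.8° = -0.361732.
δ = arcsin(-0.361732) = -21.21°.

δ = -21.21°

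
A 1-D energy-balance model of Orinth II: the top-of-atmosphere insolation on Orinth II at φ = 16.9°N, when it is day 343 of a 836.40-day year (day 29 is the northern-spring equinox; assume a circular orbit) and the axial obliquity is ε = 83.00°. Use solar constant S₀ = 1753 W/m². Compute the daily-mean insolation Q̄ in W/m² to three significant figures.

Solar longitude: λ_s = 360° × (343 − 29)/836.40 = 135.151°.
sin δ = sin 83.00° × sin 135.151° = 0.69999, so δ = +44.426°.
cos H₀ = −tan(+16.9°) tan(+44.426°) = -0.2978, H₀ = 1.8732 rad.
Bracket: H₀ sin φ sin δ + cos φ cos δ sin H₀ = 1.8732×0.29070×0.69999 + 0.95681×0.71415×0.95463 = 0.381172 + 0.652304 = 1.033476.
Q̄ = (S₀/π) × [bracket] = (1753/π) × 1.033476 = 576.7 W/m².

Q̄ ≈ 577 W/m²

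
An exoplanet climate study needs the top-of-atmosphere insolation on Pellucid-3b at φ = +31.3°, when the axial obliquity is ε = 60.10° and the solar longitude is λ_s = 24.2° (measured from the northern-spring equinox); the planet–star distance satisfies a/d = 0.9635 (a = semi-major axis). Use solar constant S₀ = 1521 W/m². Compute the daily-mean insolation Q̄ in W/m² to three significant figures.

Q̄ ≈ 499 W/m²

Solar declination: sin δ = sin ε · sin λ_s = sin 60.10° × sin 24.2° = 0.35536, so δ = +20.816°.
cos H₀ = −tan(+31.3°) tan(+20.816°) = -0.2312, H₀ = 1.8041 rad.
Bracket: H₀ sin φ sin δ + cos φ cos δ sin H₀ = 1.8041×0.51952×0.35536 + 0.85446×0.93473×0.97292 = 0.333067 + 0.777061 = 1.110128.
Inverse-square distance factor (a/d)² = 0.9635² = 0.928332.
Q̄ = (S₀/π) × 0.928332 × [bracket] = (1521/π) × 0.928332 × 1.110128 = 498.9 W/m².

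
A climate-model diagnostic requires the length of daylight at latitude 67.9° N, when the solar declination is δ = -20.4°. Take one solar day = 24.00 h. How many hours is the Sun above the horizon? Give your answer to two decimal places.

cos h₀ = −tan ϕ · tan δ = −tan(+67.9°) × tan(-20.400°) = 0.9159, so h₀ = 0.4131 rad = 23.67°.
Daylight = 2h₀/(2π) × 24.00 h = (0.4131/π) × 24.00 = 3.16 h.

3.16 h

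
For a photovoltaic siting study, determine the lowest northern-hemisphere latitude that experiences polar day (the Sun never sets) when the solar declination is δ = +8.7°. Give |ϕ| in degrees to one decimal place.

Polar day requires cos h₀ = −tan ϕ tan δ ≤ −1, i.e. tan ϕ tan δ ≥ 1.
The boundary is |tan ϕ| · |tan δ| = 1, so |ϕ| = 90° − |δ| = 90° − 8.7° = 81.3° in the northern hemisphere.

|ϕ| = 81.3°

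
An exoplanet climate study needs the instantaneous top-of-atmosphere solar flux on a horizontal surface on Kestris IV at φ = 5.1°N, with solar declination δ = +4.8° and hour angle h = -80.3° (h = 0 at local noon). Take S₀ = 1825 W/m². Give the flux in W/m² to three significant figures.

cos θ_z = sin φ sin δ + cos φ cos δ cos h = 0.007438 + 0.167234 = 0.174672.
Flux = S₀ · cos θ_z = 1825 × 0.174672 = 318.8 W/m².

319 W/m²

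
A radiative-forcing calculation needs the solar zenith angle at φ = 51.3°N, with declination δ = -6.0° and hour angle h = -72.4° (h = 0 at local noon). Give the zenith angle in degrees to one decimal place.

θ_z = 83.9°

cos θ_z = sin φ sin δ + cos φ cos δ cos h = -0.081577 + 0.188019 = 0.106442.
θ_z = arccos(0.106442) = 83.9°.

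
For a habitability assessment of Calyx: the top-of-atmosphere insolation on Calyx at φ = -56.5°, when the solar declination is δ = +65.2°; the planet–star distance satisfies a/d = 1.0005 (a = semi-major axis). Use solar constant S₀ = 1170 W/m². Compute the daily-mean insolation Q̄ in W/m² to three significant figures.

cos H₀ = −tan(-56.5°) tan(+65.200°) = 3.2697 ≥ 1 ⇒ polar night, H₀ = 0 and Q̄ = 0.
Inverse-square distance factor (a/d)² = 1.0005² = 1.001000.

Q̄ ≈ 0.00 W/m²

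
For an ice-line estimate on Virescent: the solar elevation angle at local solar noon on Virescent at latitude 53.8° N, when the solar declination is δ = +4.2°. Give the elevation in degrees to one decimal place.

At local noon the hour angle is zero, so the zenith angle equals |φ − δ| = |+53.8° − (+4.200°)| = 49.600°.
Elevation = 90° − 49.600° = 40.4°.

40.4°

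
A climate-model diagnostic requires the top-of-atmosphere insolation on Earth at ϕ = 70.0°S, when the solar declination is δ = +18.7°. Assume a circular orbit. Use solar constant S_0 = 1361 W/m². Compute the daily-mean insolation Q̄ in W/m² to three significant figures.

Q̄ ≈ 2.46 W/m²

cos h₀ = −tan(-70.0°) tan(+18.700°) = 0.9300, h₀ = 0.3765 rad.
Bracket: h₀ sin ϕ sin δ + cos ϕ cos δ sin h₀ = 0.3765×-0.93969×0.32061 + 0.34202×0.94721×0.36764 = -0.113430 + 0.119102 = 0.005672.
Q̄ = (S_0/π) × [bracket] = (1361/π) × 0.005672 = 2.457 W/m².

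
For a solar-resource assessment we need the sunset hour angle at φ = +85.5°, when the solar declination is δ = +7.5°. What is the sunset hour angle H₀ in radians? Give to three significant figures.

Sunrise equation: cos H₀ = −tan φ · tan δ = -1.6728 ≤ −1, so the Sun never sets (polar day) and H₀ = π.

H₀ = 3.14 rad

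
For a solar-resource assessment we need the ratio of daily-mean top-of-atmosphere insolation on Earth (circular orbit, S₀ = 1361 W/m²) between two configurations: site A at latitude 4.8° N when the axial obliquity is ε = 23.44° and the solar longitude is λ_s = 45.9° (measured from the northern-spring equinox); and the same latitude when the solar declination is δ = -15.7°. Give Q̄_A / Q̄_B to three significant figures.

— Configuration A (φ=+4.8°):
Solar declination: sin δ = sin ε · sin λ_s = sin 23.44° × sin 45.9° = 0.28566, so δ = +16.598°.
cos H₀ = −tan(+4.8°) tan(+16.598°) = -0.0250, H₀ = 1.5958 rad.
Bracket: H₀ sin φ sin δ + cos φ cos δ sin H₀ = 1.5958×0.08368×0.28566 + 0.99649×0.95833×0.99969 = 0.038146 + 0.954670 = 0.992816.
Q̄ = (S₀/π) × [bracket] = (1361/π) × 0.992816 = 430.11 W/m².
— Configuration B (φ=+4.8°):
cos H₀ = −tan(+4.8°) tan(-15.700°) = 0.0236, H₀ = 1.5472 rad.
Bracket: H₀ sin φ sin δ + cos φ cos δ sin H₀ = 1.5472×0.08368×-0.27060 + 0.99649×0.96269×0.99972 = -0.035034 + 0.959042 = 0.924008.
Q̄ = (S₀/π) × [bracket] = (1361/π) × 0.924008 = 400.30 W/m².
Ratio Q̄_A / Q̄_B = 430.11 / 400.30 = 1.074.

Q̄_A / Q̄_B ≈ 1.07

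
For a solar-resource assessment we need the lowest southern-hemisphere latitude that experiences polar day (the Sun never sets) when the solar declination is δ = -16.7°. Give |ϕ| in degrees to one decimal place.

Polar day requires cos h₀ = −tan ϕ tan δ ≤ −1, i.e. tan ϕ tan δ ≥ 1.
The boundary is |tan ϕ| · |tan δ| = 1, so |ϕ| = 90° − |δ| = 90° − 16.7° = 73.3° in the southern hemisphere.

|ϕ| = 73.3°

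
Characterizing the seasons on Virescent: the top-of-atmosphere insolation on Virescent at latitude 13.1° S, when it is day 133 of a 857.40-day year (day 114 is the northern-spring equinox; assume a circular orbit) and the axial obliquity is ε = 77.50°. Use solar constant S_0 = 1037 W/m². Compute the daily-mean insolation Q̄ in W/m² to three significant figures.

Q̄ ≈ 303 W/m²

Solar longitude: L_s = 360° × (133 − 114)/857.40 = 7.978°.
sin δ = sin 77.50° × sin 7.978° = 0.13550, so δ = +7.787°.
cos h₀ = −tan(-13.1°) tan(+7.787°) = 0.0318, h₀ = 1.5390 rad.
Bracket: h₀ sin ϕ sin δ + cos ϕ cos δ sin h₀ = 1.5390×-0.22665×0.13550 + 0.97398×0.99078×0.99949 = -0.047264 + 0.964508 = 0.917244.
Q̄ = (S_0/π) × [bracket] = (1037/π) × 0.917244 = 302.8 W/m².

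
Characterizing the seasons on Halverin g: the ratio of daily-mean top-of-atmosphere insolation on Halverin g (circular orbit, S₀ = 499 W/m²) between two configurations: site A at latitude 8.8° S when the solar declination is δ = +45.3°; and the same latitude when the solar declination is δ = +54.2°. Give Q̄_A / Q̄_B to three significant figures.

— Configuration A (φ=-8.8°):
cos H₀ = −tan(-8.8°) tan(+45.300°) = 0.1564, H₀ = 1.4137 rad.
Bracket: H₀ sin φ sin δ + cos φ cos δ sin H₀ = 1.4137×-0.15299×0.71080 + 0.98823×0.70339×0.98769 = -0.153733 + 0.686554 = 0.532821.
Q̄ = (S₀/π) × [bracket] = (499/π) × 0.532821 = 84.631 W/m².
— Configuration B (φ=-8.8°):
cos H₀ = −tan(-8.8°) tan(+54.200°) = 0.2146, H₀ = 1.3545 rad.
Bracket: H₀ sin φ sin δ + cos φ cos δ sin H₀ = 1.3545×-0.15299×0.81106 + 0.98823×0.58496×0.97669 = -0.168072 + 0.564600 = 0.396528.
Q̄ = (S₀/π) × [bracket] = (499/π) × 0.396528 = 62.983 W/m².
Ratio Q̄_A / Q̄_B = 84.631 / 62.983 = 1.344.

Q̄_A / Q̄_B ≈ 1.34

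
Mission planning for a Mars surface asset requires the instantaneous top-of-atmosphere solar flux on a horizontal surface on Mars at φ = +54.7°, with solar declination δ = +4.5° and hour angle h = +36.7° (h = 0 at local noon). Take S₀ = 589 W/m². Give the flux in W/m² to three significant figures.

cos θ_z = sin φ sin δ + cos φ cos δ cos h = 0.064033 + 0.461884 = 0.525917.
Flux = S₀ · cos θ_z = 589 × 0.525917 = 309.8 W/m².

310 W/m²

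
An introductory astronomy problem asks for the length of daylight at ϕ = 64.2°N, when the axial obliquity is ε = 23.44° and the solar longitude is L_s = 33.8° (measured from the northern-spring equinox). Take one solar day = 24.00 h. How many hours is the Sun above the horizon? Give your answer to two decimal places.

Solar declination: sin δ = sin ε · sin L_s = sin 23.44° × sin 33.8° = 0.22129, so δ = +12.785°.
cos h₀ = −tan ϕ · tan δ = −tan(+64.2°) × tan(+12.785°) = -0.4694, so h₀ = 2.0594 rad = 117.99°.
Daylight = 2h₀/(2π) × 24.00 h = (2.0594/π) × 24.00 = 15.73 h.

15.73 h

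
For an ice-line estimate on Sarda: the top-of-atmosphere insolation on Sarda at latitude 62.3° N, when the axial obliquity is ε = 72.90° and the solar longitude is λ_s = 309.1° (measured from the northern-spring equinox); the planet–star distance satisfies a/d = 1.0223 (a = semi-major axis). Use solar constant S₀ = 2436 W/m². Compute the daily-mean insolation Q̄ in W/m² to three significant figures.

Q̄ ≈ 0.00 W/m²

Solar declination: sin δ = sin ε · sin λ_s = sin 72.90° × sin 309.1° = -0.74174, so δ = -47.880°.
cos H₀ = −tan(+62.3°) tan(-47.880°) = 2.1065 ≥ 1 ⇒ polar night, H₀ = 0 and Q̄ = 0.
Inverse-square distance factor (a/d)² = 1.0223² = 1.045097.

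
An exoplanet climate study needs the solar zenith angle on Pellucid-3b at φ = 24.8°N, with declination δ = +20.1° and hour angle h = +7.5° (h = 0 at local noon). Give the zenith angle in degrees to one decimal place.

cos θ_z = sin φ sin δ + cos φ cos δ cos h = 0.144149 + 0.845195 = 0.989344.
θ_z = arccos(0.989344) = 8.4°.

θ_z = 8.4°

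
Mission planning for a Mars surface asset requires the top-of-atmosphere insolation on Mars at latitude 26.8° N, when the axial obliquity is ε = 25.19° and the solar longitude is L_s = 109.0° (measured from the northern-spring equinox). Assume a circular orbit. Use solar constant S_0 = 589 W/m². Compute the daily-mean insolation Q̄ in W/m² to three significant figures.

Q̄ ≈ 210 W/m²

Solar declination: sin δ = sin ε · sin L_s = sin 25.19° × sin 109.0° = 0.40243, so δ = +23.730°.
cos h₀ = −tan(+26.8°) tan(+23.730°) = -0.2221, h₀ = 1.7947 rad.
Bracket: h₀ sin ϕ sin δ + cos ϕ cos δ sin h₀ = 1.7947×0.45088×0.40243 + 0.89259×0.91545×0.97503 = 0.325644 + 0.796718 = 1.122362.
Q̄ = (S_0/π) × [bracket] = (589/π) × 1.122362 = 210.4 W/m².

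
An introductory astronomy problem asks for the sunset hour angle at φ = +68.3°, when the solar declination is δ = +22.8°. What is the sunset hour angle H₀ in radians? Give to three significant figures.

Sunrise equation: cos H₀ = −tan φ · tan δ = -1.0563 ≤ −1, so the Sun never sets (polar day) and H₀ = π.

H₀ = 3.14 rad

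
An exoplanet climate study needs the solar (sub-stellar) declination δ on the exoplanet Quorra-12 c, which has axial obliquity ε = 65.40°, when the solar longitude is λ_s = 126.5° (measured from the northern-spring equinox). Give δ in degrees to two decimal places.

δ = +46.96°

sin δ = sin ε · sin λ_s = sin 65.40° × sin 126.5° = 0.730896.
δ = arcsin(0.730896) = +46.96°.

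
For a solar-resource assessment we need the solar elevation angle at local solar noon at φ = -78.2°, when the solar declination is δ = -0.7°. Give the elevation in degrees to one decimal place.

At local noon the hour angle is zero, so the zenith angle equals |φ − δ| = |-78.2° − (-0.700°)| = 77.500°.
Elevation = 90° − 77.500° = 12.5°.

12.5°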